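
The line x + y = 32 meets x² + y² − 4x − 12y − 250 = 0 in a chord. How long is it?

The distance from (2, 6) to the line is 24/√2, and r² = 290.
Half the chord is √(r² − d²) = √(2), so the full chord is 2√2.

2√2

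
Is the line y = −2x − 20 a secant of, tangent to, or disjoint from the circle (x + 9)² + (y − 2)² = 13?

secant

Substituting the line into the circle gives 5x² + 106x + 552 = 0.
Discriminant = (106)² − 4·5·(552) = 196 > 0.
Two real roots: the line is a secant.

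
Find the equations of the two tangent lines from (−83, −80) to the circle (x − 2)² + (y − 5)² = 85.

7x − 6y = −101 and 6x − 7y = 62

A line y − (−80) = m(x − (−83)) is tangent when its distance from (2, 5) is √85:
(85m − (85))² = 85(m² + 1)
42m² − 85m + 42 = 0, so m = 7/6 or m = 6/7.
Through (−83, −80) these give 7x − 6y = −101 and 6x − 7y = 62.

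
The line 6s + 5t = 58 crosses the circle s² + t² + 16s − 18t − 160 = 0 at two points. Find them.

(−12, 26) and (8, 2)

Express t = (58 − 6s)/5 and substitute into the circle:
61s² + 244s − 5856 = 0  ⟹  s² + 4s − 96 = 0
s = 8 or s = −12, giving (8, 2) and (−12, 26).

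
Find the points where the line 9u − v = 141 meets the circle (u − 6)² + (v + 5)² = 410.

(13, −24) and (17, 12)

Substitute v = 9u − 141:
82u² − 2460u + 18122 = 0  ⟹  u² − 30u + 221 = 0
u = 17 or u = 13, giving (17, 12) and (13, −24).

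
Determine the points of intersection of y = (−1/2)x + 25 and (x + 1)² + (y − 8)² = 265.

(2, 24) and (10, 20)

From the line, y = (50 − x)/2. Substituting:
5x² − 60x + 100 = 0  ⟹  x² − 12x + 20 = 0
x = 10 or x = 2, giving (10, 20) and (2, 24).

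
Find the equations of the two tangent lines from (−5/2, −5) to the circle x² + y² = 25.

y = −5 and 4x + 3y = −25

Write the tangent as mx − y + (−5 − m·(−5/2)) = 0 and set its distance from the centre to 5:
[m·(5/2) − (5)]² = 25(m² + 1)
3m² + 4m = 0, so m = 0 or m = −4/3.
With m = 0: y = −5. With m = −4/3: 4x + 3y = −25.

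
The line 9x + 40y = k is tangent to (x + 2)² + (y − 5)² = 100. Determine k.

k = −228 or k = 592

For a tangent, require d(centre, line) = r = 10.
|9·(−2) + 40·5 − k| / √1681 = 10
|k − (182)| = 10·41, so k = 592 or k = −228.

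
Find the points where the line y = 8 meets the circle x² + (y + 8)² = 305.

Express y = 8 and substitute into the circle:
x² − 49 = 0
x = 7 or x = −7, giving (7, 8) and (−7, 8).

(−7, 8) and (7, 8)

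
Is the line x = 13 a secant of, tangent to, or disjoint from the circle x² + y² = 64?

d² = (1·0 + 0·0 − (13))² = 169; r² = 64.
Since d² > r², the line lies outside the circle.

disjoint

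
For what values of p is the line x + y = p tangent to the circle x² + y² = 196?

The line touches the circle iff its distance from (0, 0) is 14:
|1·0 + 1·0 − p| / √2 = 14
|p| = 14√2.

p = ±14√2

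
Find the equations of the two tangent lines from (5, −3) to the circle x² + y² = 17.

4x + y = 17 and x − 4y = 17

Let a tangent through (5, −3) have slope m. Its distance from (0, 0) must equal √17:
[m·(−5) − (3)]² = 17(m² + 1)
4m² + 15m − 4 = 0, so m = −4 or m = 1/4.
With m = −4: 4x + y = 17. With m = 1/4: x − 4y = 17.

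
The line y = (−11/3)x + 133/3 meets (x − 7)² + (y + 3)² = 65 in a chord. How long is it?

√130

From the line, y = (133 − 11x)/3. Substituting:
130x² − 3250x + 20020 = 0  ⟹  x² − 25x + 154 = 0
x = 14 or x = 11, giving (14, −7) and (11, 4).
Chord length = distance between (14, −7) and (11, 4) = √130 = √130.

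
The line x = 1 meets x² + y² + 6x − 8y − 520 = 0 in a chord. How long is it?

The line gives x = 1. Substituting into the circle:
y² − 8y − 513 = 0
y = 27 or y = −19, giving (1, 27) and (1, −19).
Chord length = distance between (1, 27) and (1, −19) = √2116 = 46.

46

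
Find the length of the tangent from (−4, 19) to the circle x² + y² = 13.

2√91

The centre is (0, 0) and r = √13. The square of the distance from P to the centre is 16 + 361 = 377.
Power of the point: PT² = |PO|² − r² = 364, so PT = 2√91.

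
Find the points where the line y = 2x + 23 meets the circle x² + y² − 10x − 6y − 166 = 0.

(−9, 5) and (−5, 13)

Express y = 2x + 23 and substitute into the circle:
5x² + 70x + 225 = 0  ⟹  x² + 14x + 45 = 0
x = −5 or x = −9, giving (−5, 13) and (−9, 5).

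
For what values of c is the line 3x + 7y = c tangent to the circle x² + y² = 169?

Tangency holds when the distance from the centre (0, 0) to the line equals the radius 13:
|3·0 + 7·0 − c| / √58 = 13
|c| = 13√58.

c = ±13√58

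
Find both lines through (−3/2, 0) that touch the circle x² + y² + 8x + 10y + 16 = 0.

Let a tangent through (−3/2, 0) have slope m. Its distance from (−4, −5) must equal 5:
[m·(−5/2) − (−5)]² = 25(m² + 1)
3m² + 4m = 0, so m = 0 or m = −4/3.
Through (−3/2, 0) these give y = 0 and 4x + 3y = −6.

y = 0 and 4x + 3y = −6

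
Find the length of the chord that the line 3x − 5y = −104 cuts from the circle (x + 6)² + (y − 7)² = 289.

5√34

From the line, y = (104 + 3x)/5. Substituting:
34x² + 714x − 1564 = 0  ⟹  x² + 21x − 46 = 0
x = 2 or x = −23, giving (2, 22) and (−23, 7).
|(2, 22) − (−23, 7)| = √((25)² + (15)²) = 5√34.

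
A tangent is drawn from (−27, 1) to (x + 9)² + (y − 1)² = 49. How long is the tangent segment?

Centre (−9, 1), r² = 49. |PO|² = (−18)² + (0)² = 324.
Power of the point: PT² = |PO|² − r² = 275, so PT = 5√11.

5√11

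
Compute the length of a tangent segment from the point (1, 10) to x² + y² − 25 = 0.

Centre (0, 0), r² = 25. |PO|² = (1)² + (10)² = 101.
Power of the point: PT² = |PO|² − r² = 76, so PT = 2√19.

2√19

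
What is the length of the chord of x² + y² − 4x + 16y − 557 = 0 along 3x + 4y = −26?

50

Centre (2, −8), r² = 625. Perpendicular distance d from centre to line = |0| / √25 = 0/√25.
Chord = 2√(r² − d²) = 2·√(625) = 50.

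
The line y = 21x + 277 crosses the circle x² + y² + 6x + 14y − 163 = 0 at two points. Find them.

Substitute y = 21x + 277:
442x² + 11934x + 80444 = 0  ⟹  x² + 27x + 182 = 0
x = −13 or x = −14, giving (−13, 4) and (−14, −17).

(−14, −17) and (−13, 4)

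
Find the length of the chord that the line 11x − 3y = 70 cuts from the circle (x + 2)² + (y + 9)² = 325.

3√130

Express y = (−70 + 11x)/3 and substitute into the circle:
130x² − 910x − 1040 = 0  ⟹  x² − 7x − 8 = 0
x = 8 or x = −1, giving (8, 6) and (−1, −27).
Chord length = distance between (8, 6) and (−1, −27) = √1170 = 3√130.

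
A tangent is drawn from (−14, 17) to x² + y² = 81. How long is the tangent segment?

With centre O = (0, 0), |OP|² = 485 and r² = 81.
The tangent meets the radius at right angles, so tangent² = |PO|² − r² = 485 − 81 = 404.

2√101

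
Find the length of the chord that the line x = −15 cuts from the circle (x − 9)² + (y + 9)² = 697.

22

The line gives x = −15. Substituting into the circle:
y² + 18y − 40 = 0
y = 2 or y = −20, giving (−15, 2) and (−15, −20).
|(−15, 2) − (−15, −20)| = √((0)² + (22)²) = 22.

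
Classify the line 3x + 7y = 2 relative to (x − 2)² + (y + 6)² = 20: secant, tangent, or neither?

neither

Substituting the line into the circle gives 58x² − 460x + 1152 = 0.
Δ = 211600 − 267264 = −55664.
No real roots: the line does not meet the circle.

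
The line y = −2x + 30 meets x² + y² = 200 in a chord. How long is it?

4√5

The distance from (0, 0) to the line is 30/√5, and r² = 200.
Chord = 2√(r² − d²) = 2·√(20) = 4√5.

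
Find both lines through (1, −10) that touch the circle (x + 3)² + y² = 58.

3x + 7y = −67 and 7x − 3y = 37

Let a tangent through (1, −10) have slope m. Its distance from (−3, 0) must equal √58:
(−4m − (10))² = 58(m² + 1)
21m² − 40m − 21 = 0, so m = −3/7 or m = 7/3.
With m = −3/7: 3x + 7y = −67. With m = 7/3: 7x − 3y = 37.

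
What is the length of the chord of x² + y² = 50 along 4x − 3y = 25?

10

Express y = (−25 + 4x)/3 and substitute into the circle:
25x² − 200x + 175 = 0  ⟹  x² − 8x + 7 = 0
x = 7 or x = 1, giving (7, 1) and (1, −7).
|(7, 1) − (1, −7)| = √((6)² + (8)²) = 10.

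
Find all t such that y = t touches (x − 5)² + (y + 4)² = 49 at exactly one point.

t = −11 or t = 3

Tangency holds when the distance from the centre (5, −4) to the line equals the radius 7:
|0·5 + 1·(−4) − t| / √1 = 7
|t − (−4)| = 7, so t = 3 or t = −11.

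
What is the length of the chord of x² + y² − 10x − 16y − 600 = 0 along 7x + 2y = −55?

6√53

The distance from (5, 8) to the line is 106/√53, and r² = 689.
Half the chord is √(r² − d²) = √(477), so the full chord is 6√53.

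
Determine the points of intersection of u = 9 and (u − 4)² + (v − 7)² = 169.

(9, −5) and (9, 19)

The line gives u = 9. Substituting into the circle:
v² − 14v − 95 = 0
v = 19 or v = −5, giving (9, 19) and (9, −5).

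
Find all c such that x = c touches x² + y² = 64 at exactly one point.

c = −8 or c = 8

Tangency holds when the distance from the centre (0, 0) to the line equals the radius 8:
|1·0 + 0·0 − c| / √1 = 8
|c| = 8, so c = 8 or c = −8.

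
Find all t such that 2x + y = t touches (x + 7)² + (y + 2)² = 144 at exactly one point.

t = −16 ± 12√5

Tangency holds when the distance from the centre (−7, −2) to the line equals the radius 12:
|2·(−7) + 1·(−2) − t| / √5 = 12
|t − (−16)| = 12√5.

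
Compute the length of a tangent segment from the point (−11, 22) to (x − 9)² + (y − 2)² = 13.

√787

Centre (9, 2), r² = 13. |PO|² = (−20)² + (20)² = 800.
The tangent meets the radius at right angles, so tangent² = |PO|² − r² = 800 − 13 = 787.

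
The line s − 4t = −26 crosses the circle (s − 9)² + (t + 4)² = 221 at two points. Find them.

Express t = (26 + s)/4 and substitute into the circle:
17s² − 204s − 476 = 0  ⟹  s² − 12s − 28 = 0
s = 14 or s = −2, giving (14, 10) and (−2, 6).

(−2, 6) and (14, 10)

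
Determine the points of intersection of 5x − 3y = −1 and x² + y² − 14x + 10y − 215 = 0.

From the line, y = (1 + 5x)/3. Substituting:
34x² + 34x − 1904 = 0  ⟹  x² + x − 56 = 0
x = 7 or x = −8, giving (7, 12) and (−8, −13).

(−8, −13) and (7, 12)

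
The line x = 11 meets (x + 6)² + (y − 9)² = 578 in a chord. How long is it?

34

The line gives x = 11. Substituting into the circle:
y² − 18y − 208 = 0
y = 26 or y = −8, giving (11, 26) and (11, −8).
Chord length = distance between (11, 26) and (11, −8) = √1156 = 34.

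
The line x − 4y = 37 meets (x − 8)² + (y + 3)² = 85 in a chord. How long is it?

The distance from (8, −3) to the line is 17/√17, and r² = 85.
Half the chord is √(r² − d²) = √(68), so the full chord is 4√17.

4√17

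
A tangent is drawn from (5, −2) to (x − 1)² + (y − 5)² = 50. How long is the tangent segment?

Centre (1, 5), r² = 50. |PO|² = (4)² + (−7)² = 65.
The tangent meets the radius at right angles, so tangent² = |PO|² − r² = 65 − 50 = 15.

√15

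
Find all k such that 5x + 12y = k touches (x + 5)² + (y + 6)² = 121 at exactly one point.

k = −240 or k = 46

Tangency holds when the distance from the centre (−5, −6) to the line equals the radius 11:
|5·(−5) + 12·(−6) − k| / √169 = 11
|k − (−97)| = 11·13, so k = 46 or k = −240.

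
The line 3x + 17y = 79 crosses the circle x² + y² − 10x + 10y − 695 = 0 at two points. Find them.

Substitute y = (79 − 3x)/17:
298x² − 3874x − 181184 = 0  ⟹  x² − 13x − 608 = 0
x = 32 or x = −19, giving (32, −1) and (−19, 8).

(−19, 8) and (32, −1)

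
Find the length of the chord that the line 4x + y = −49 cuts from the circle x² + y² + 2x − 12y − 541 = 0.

From the line, y = −4x − 49. Substituting:
17x² + 442x + 2448 = 0  ⟹  x² + 26x + 144 = 0
x = −8 or x = −18, giving (−8, −17) and (−18, 23).
Chord length = distance between (−8, −17) and (−18, 23) = √1700 = 10√17.

10√17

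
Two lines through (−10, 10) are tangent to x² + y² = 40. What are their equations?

Let a tangent through (−10, 10) have slope m. Its distance from (0, 0) must equal 2√10:
[m·(10) − (−10)]² = 40(m² + 1)
3m² + 10m + 3 = 0, so m = −1/3 or m = −3.
Through (−10, 10) these give x + 3y = 20 and 3x + y = −20.

x + 3y = 20 and 3x + y = −20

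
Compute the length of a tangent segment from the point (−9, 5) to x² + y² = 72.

With centre O = (0, 0), |OP|² = 106 and r² = 72.
The tangent meets the radius at right angles, so tangent² = |PO|² − r² = 106 − 72 = 34.

√34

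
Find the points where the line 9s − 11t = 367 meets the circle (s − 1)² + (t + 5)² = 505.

(9, −26) and (20, −17)

Express t = (−367 + 9s)/11 and substitute into the circle:
202s² − 5858s + 36360 = 0  ⟹  s² − 29s + 180 = 0
s = 20 or s = 9, giving (20, −17) and (9, −26).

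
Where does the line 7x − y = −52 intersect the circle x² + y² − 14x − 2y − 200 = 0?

From the line, y = 7x + 52. Substituting:
50x² + 700x + 2400 = 0  ⟹  x² + 14x + 48 = 0
x = −6 or x = −8, giving (−6, 10) and (−8, −4).

(−8, −4) and (−6, 10)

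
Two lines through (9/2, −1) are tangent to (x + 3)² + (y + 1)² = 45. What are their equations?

Write the tangent as mx − y + (−1 − m·(9/2)) = 0 and set its distance from the centre to 3√5:
(−15/2m − (0))² = 45(m² + 1)
m² − 4 = 0, so m = 2 or m = −2.
Through (9/2, −1) these give 2x − y = 10 and 2x + y = 8.

2x − y = 10 and 2x + y = 8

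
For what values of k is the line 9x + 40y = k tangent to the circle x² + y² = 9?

k = −123 or k = 123

The line touches the circle iff its distance from (0, 0) is 3:
|9·0 + 40·0 − k| / √1681 = 3
|k| = 3·41, so k = 123 or k = −123.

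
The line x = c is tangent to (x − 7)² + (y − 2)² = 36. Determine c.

c = 1 or c = 13

The line touches the circle iff its distance from (7, 2) is 6:
|1·7 + 0·2 − c| / √1 = 6
|c − (7)| = 6, so c = 13 or c = 1.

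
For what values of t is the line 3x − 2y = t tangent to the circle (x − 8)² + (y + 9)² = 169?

The line touches the circle iff its distance from (8, −9) is 13:
|3·8 − 2·(−9) − t| / √13 = 13
|t − (42)| = 13√13.

t = 42 ± 13√13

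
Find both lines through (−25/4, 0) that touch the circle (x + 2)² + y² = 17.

A line y − (0) = m(x − (−25/4)) is tangent when its distance from (−2, 0) is √17:
(17/4m − (0))² = 17(m² + 1)
m² − 16 = 0, so m = −4 or m = 4.
With m = −4: 4x + y = −25. With m = 4: 4x − y = −25.

4x + y = −25 and 4x − y = −25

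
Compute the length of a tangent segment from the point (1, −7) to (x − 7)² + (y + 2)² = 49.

Centre (7, −2), r² = 49. |PO|² = (−6)² + (−5)² = 61.
Power of the point: PT² = |PO|² − r² = 12, so PT = 2√3.

2√3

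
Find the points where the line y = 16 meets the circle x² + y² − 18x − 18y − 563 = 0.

Substitute y = 16:
x² − 18x − 595 = 0
x = 35 or x = −17, giving (35, 16) and (−17, 16).

(−17, 16) and (35, 16)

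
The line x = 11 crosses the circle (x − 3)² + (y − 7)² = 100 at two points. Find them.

(11, 1) and (11, 13)

The line gives x = 11. Substituting into the circle:
y² − 14y + 13 = 0
y = 13 or y = 1, giving (11, 13) and (11, 1).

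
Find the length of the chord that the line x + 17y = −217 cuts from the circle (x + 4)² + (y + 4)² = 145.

√290

From the line, y = (−217 − x)/17. Substituting:
290x² + 2610x − 15080 = 0  ⟹  x² + 9x − 52 = 0
x = 4 or x = −13, giving (4, −13) and (−13, −12).
Chord length = distance between (4, −13) and (−13, −12) = √290 = √290.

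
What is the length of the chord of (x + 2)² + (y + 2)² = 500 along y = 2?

The distance from (−2, −2) to the line is 4, and r² = 500.
Half the chord is √(r² − d²) = √(484), so the full chord is 44.

44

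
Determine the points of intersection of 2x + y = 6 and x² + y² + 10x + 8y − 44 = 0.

Express y = −2x + 6 and substitute into the circle:
5x² − 30x + 40 = 0  ⟹  x² − 6x + 8 = 0
x = 4 or x = 2, giving (4, −2) and (2, 2).

(2, 2) and (4, −2)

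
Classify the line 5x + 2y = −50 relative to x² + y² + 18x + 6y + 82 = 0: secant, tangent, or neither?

secant

d² = (5·(−9) + 2·(−3) − (−50))²/29 = 1/29; r² = 8.
Since d² < r², the line cuts the circle twice.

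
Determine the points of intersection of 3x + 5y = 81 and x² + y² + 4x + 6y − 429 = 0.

Substitute y = (81 − 3x)/5:
34x² − 476x − 1734 = 0  ⟹  x² − 14x − 51 = 0
x = 17 or x = −3, giving (17, 6) and (−3, 18).

(−3, 18) and (17, 6)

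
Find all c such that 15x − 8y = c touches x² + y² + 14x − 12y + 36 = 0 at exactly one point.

Tangency holds when the distance from the centre (−7, 6) to the line equals the radius 7:
|15·(−7) − 8·6 − c| / √289 = 7
|c − (−153)| = 7·17, so c = −34 or c = −272.

c = −272 or c = −34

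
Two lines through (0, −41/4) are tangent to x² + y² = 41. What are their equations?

A line y − (−41/4) = m(x − (0)) is tangent when its distance from (0, 0) is √41:
(0m − (41/4))² = 41(m² + 1)
16m² − 25 = 0, so m = −5/4 or m = 5/4.
Through (0, −41/4) these give 5x + 4y = −41 and 5x − 4y = 41.

5x + 4y = −41 and 5x − 4y = 41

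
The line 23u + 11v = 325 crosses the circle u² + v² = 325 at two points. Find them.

(6, 17) and (17, −6)

Substitute v = (325 − 23u)/11:
650u² − 14950u + 66300 = 0  ⟹  u² − 23u + 102 = 0
u = 17 or u = 6, giving (17, −6) and (6, 17).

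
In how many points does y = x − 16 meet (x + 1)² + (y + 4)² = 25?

d² = (1·(−1) − 1·(−4) − (16))²/2 = 169/2; r² = 25.
Since d² > r², the line lies outside the circle.

0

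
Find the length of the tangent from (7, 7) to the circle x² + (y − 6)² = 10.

2√10

The centre is (0, 6) and r = √10. The square of the distance from P to the centre is 49 + 1 = 50.
The tangent meets the radius at right angles, so tangent² = |PO|² − r² = 50 − 10 = 40.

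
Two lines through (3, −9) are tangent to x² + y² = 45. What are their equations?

x + 2y = −15 and 2x − y = 15

Write the tangent as mx − y + (−9 − m·(3)) = 0 and set its distance from the centre to 3√5:
[m·(−3) − (9)]² = 45(m² + 1)
2m² − 3m − 2 = 0, so m = −1/2 or m = 2.
Through (3, −9) these give x + 2y = −15 and 2x − y = 15.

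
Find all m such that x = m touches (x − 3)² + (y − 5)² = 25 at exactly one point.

m = −2 or m = 8

Tangency holds when the distance from the centre (3, 5) to the line equals the radius 5:
|1·3 + 0·5 − m| / √1 = 5
|m − (3)| = 5, so m = 8 or m = −2.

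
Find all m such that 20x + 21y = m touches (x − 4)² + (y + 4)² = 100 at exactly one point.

m = −294 or m = 286

The line touches the circle iff its distance from (4, −4) is 10:
|20·4 + 21·(−4) − m| / √841 = 10
|m − (−4)| = 10·29, so m = 286 or m = −294.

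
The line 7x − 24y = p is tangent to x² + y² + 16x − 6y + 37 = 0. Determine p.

p = −278 or p = 22

For a tangent, require d(centre, line) = r = 6.
|7·(−8) − 24·3 − p| / √625 = 6
|p − (−128)| = 6·25, so p = 22 or p = −278.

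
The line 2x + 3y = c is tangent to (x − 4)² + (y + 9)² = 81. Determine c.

For a tangent, require d(centre, line) = r = 9.
|2·4 + 3·(−9) − c| / √13 = 9
|c − (−19)| = 9√13.

c = −19 ± 9√13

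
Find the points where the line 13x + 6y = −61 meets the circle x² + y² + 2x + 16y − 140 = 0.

From the line, y = (−61 − 13x)/6. Substituting:
205x² + 410x − 7175 = 0  ⟹  x² + 2x − 35 = 0
x = 5 or x = −7, giving (5, −21) and (−7, 5).

(−7, 5) and (5, −21)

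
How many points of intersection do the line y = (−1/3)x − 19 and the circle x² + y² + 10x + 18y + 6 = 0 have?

Substituting the line into the circle gives 10x² + 150x + 225 = 0.
Discriminant = (150)² − 4·10·(225) = 13500 > 0.
Two real roots: the line is a secant.

2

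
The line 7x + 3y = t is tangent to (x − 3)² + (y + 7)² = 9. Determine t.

The line touches the circle iff its distance from (3, −7) is 3:
|7·3 + 3·(−7) − t| / √58 = 3
|t| = 3√58.

t = ±3√58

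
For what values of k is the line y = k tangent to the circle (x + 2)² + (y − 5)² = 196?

k = −9 or k = 19

For a tangent, require d(centre, line) = r = 14.
|0·(−2) + 1·5 − k| / √1 = 14
|k − (5)| = 14, so k = 19 or k = −9.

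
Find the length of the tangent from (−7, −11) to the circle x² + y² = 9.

√161

The centre is (0, 0) and r = 3. The square of the distance from P to the centre is 49 + 121 = 170.
By the tangent–radius right angle, tangent length = √(|PO|² − r²) = √161.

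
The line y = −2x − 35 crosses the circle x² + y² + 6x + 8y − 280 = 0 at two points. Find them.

(−19, 3) and (−7, −21)

From the line, y = −2x − 35. Substituting:
5x² + 130x + 665 = 0  ⟹  x² + 26x + 133 = 0
x = −7 or x = −19, giving (−7, −21) and (−19, 3).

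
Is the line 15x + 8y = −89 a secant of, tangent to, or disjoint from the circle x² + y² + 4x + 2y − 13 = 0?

secant

Substituting the line into the circle gives 289x² + 2686x + 5665 = 0.
Discriminant = (2686)² − 4·289·(5665) = 665856 > 0.
Two real roots: the line is a secant.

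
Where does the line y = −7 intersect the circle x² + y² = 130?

From the line, y = −7. Substituting:
x² − 81 = 0
x = 9 or x = −9, giving (9, −7) and (−9, −7).

(−9, −7) and (9, −7)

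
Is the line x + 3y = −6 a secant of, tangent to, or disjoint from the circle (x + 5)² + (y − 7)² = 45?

d² = (1·(−5) + 3·7 − (−6))²/10 = 242/5; r² = 45.
Since d² > r², the line lies outside the circle.

disjoint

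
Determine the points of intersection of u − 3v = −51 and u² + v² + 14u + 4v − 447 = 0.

From the line, v = (51 + u)/3. Substituting:
10u² + 240u − 810 = 0  ⟹  u² + 24u − 81 = 0
u = 3 or u = −27, giving (3, 18) and (−27, 8).

(−27, 8) and (3, 18)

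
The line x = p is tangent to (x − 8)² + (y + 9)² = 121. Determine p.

The line touches the circle iff its distance from (8, −9) is 11:
|1·8 + 0·(−9) − p| / √1 = 11
|p − (8)| = 11, so p = 19 or p = −3.

p = −3 or p = 19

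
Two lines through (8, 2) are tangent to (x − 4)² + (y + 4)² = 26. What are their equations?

Write the tangent as mx − y + (2 − m·(8)) = 0 and set its distance from the centre to √26:
(−4m − (−6))² = 26(m² + 1)
5m² + 24m − 5 = 0, so m = −5 or m = 1/5.
Through (8, 2) these give 5x + y = 42 and x − 5y = −2.

5x + y = 42 and x − 5y = −2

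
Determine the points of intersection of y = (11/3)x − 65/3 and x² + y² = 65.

(4, −7) and (7, 4)

Substitute y = (−65 + 11x)/3:
130x² − 1430x + 3640 = 0  ⟹  x² − 11x + 28 = 0
x = 7 or x = 4, giving (7, 4) and (4, −7).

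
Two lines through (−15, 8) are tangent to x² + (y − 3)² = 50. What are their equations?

x − 7y = −71 and x + y = −7

Write the tangent as mx − y + (8 − m·(−15)) = 0 and set its distance from the centre to 5√2:
[m·(15) − (−5)]² = 50(m² + 1)
7m² + 6m − 1 = 0, so m = 1/7 or m = −1.
Through (−15, 8) these give x − 7y = −71 and x + y = −7.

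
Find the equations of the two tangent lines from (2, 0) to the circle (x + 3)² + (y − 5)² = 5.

2x + y = 4 and x + 2y = 2

Let a tangent through (2, 0) have slope m. Its distance from (−3, 5) must equal √5:
[m·(−5) − (5)]² = 5(m² + 1)
2m² + 5m + 2 = 0, so m = −2 or m = −1/2.
With m = −2: 2x + y = 4. With m = −1/2: x + 2y = 2.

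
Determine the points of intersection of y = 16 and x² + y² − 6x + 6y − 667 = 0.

(−15, 16) and (21, 16)

Substitute y = 16:
x² − 6x − 315 = 0
x = 21 or x = −15, giving (21, 16) and (−15, 16).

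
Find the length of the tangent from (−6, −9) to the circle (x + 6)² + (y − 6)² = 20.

√205

With centre O = (−6, 6), |OP|² = 225 and r² = 20.
Power of the point: PT² = |PO|² − r² = 205, so PT = √205.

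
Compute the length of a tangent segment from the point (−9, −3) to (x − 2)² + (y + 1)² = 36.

With centre O = (2, −1), |OP|² = 125 and r² = 36.
By the tangent–radius right angle, tangent length = √(|PO|² − r²) = √89.

√89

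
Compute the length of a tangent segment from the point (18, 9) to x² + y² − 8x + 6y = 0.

The centre is (4, −3) and r = 5. The square of the distance from P to the centre is 196 + 144 = 340.
The tangent meets the radius at right angles, so tangent² = |PO|² − r² = 340 − 25 = 315.

3√35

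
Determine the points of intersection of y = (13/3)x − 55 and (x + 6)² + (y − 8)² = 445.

Substitute y = (−165 + 13x)/3:
178x² − 4806x + 32040 = 0  ⟹  x² − 27x + 180 = 0
x = 15 or x = 12, giving (15, 10) and (12, −3).

(12, −3) and (15, 10)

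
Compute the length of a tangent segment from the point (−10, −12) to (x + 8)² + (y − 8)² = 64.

The centre is (−8, 8) and r = 8. The square of the distance from P to the centre is 4 + 400 = 404.
Power of the point: PT² = |PO|² − r² = 340, so PT = 2√85.

2√85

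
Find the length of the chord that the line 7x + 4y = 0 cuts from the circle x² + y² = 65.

Centre (0, 0), r² = 65. Perpendicular distance d from centre to line = |0| / √65 = 0/√65.
Half the chord is √(r² − d²) = √(65), so the full chord is 2√65.

2√65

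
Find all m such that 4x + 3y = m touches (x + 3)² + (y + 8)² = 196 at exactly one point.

The line touches the circle iff its distance from (−3, −8) is 14:
|4·(−3) + 3·(−8) − m| / √25 = 14
|m − (−36)| = 14·5, so m = 34 or m = −106.

m = −106 or m = 34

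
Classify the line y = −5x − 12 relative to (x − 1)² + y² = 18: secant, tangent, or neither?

Substituting the line into the circle gives 26x² + 118x + 127 = 0.
Δ = 13924 − 13208 = 716.
Two real roots: the line is a secant.

secant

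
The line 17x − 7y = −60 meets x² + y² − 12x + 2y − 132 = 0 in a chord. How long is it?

13√2

Substitute y = (60 + 17x)/7:
338x² + 1690x − 2028 = 0  ⟹  x² + 5x − 6 = 0
x = 1 or x = −6, giving (1, 11) and (−6, −6).
Chord length = distance between (1, 11) and (−6, −6) = √338 = 13√2.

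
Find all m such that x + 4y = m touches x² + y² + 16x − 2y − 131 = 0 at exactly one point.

For a tangent, require d(centre, line) = r = 14.
|1·(−8) + 4·1 − m| / √17 = 14
|m − (−4)| = 14√17.

m = −4 ± 14√17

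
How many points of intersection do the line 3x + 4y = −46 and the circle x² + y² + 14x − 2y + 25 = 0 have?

Substituting the line into the circle gives 25x² + 524x + 2884 = 0.
Discriminant = (524)² − 4·25·(2884) = −13824 < 0.
No real roots: the line does not meet the circle.

0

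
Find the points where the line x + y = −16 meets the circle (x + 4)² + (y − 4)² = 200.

Express y = −x − 16 and substitute into the circle:
2x² + 48x + 216 = 0  ⟹  x² + 24x + 108 = 0
x = −6 or x = −18, giving (−6, −10) and (−18, 2).

(−18, 2) and (−6, −10)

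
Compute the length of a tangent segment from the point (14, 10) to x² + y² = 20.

2√69

Centre (0, 0), r² = 20. |PO|² = (14)² + (10)² = 296.
Power of the point: PT² = |PO|² − r² = 276, so PT = 2√69.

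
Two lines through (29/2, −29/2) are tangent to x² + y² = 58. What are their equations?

3x + 7y = −58 and 7x + 3y = 58

A line y − (−29/2) = m(x − (29/2)) is tangent when its distance from (0, 0) is √58:
[m·(−29/2) − (29/2)]² = 58(m² + 1)
21m² + 58m + 21 = 0, so m = −3/7 or m = −7/3.
Through (29/2, −29/2) these give 3x + 7y = −58 and 7x + 3y = 58.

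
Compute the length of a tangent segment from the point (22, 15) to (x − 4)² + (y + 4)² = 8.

√677

With centre O = (4, −4), |OP|² = 685 and r² = 8.
The tangent meets the radius at right angles, so tangent² = |PO|² − r² = 685 − 8 = 677.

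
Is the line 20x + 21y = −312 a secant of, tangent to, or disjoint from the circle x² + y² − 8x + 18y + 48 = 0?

Substituting the line into the circle gives 841x² + 1392x + 576 = 0.
Δ = 1937664 − 1937664 = 0.
A repeated root: the line is tangent.

tangent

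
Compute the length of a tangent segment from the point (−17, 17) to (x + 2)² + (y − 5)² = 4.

√365

Centre (−2, 5), r² = 4. |PO|² = (−15)² + (12)² = 369.
Power of the point: PT² = |PO|² − r² = 365, so PT = √365.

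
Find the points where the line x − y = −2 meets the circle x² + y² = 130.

Substitute y = x + 2:
2x² + 4x − 126 = 0  ⟹  x² + 2x − 63 = 0
x = 7 or x = −9, giving (7, 9) and (−9, −7).

(−9, −7) and (7, 9)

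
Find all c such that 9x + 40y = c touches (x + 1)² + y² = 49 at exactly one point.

c = −296 or c = 278

Tangency holds when the distance from the centre (−1, 0) to the line equals the radius 7:
|9·(−1) + 40·0 − c| / √1681 = 7
|c − (−9)| = 7·41, so c = 278 or c = −296.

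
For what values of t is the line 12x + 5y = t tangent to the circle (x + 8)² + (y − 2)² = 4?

t = −112 or t = −60

The line touches the circle iff its distance from (−8, 2) is 2:
|12·(−8) + 5·2 − t| / √169 = 2
|t − (−86)| = 2·13, so t = −60 or t = −112.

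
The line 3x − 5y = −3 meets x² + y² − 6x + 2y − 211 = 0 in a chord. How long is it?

5√34

Substitute y = (3 + 3x)/5:
34x² − 102x − 5236 = 0  ⟹  x² − 3x − 154 = 0
x = 14 or x = −11, giving (14, 9) and (−11, −6).
|(14, 9) − (−11, −6)| = √((25)² + (15)²) = 5√34.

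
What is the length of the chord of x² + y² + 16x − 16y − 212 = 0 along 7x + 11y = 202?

2√170

Express y = (202 − 7x)/11 and substitute into the circle:
170x² + 340x − 20400 = 0  ⟹  x² + 2x − 120 = 0
x = 10 or x = −12, giving (10, 12) and (−12, 26).
|(10, 12) − (−12, 26)| = √((22)² + (−14)²) = 2√170.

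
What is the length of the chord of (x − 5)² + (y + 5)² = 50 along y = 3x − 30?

The distance from (5, −5) to the line is 10/√10, and r² = 50.
Half the chord is √(r² − d²) = √(40), so the full chord is 4√10.

4√10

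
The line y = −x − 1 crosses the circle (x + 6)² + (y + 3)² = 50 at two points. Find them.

From the line, y = −x − 1. Substituting:
2x² + 8x − 10 = 0  ⟹  x² + 4x − 5 = 0
x = 1 or x = −5, giving (1, −2) and (−5, 4).

(−5, 4) and (1, −2)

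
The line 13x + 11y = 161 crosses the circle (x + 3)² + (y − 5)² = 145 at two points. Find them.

Express y = (161 − 13x)/11 and substitute into the circle:
290x² − 2030x − 5220 = 0  ⟹  x² − 7x − 18 = 0
x = 9 or x = −2, giving (9, 4) and (−2, 17).

(−2, 17) and (9, 4)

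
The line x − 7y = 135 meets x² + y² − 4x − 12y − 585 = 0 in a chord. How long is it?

Express y = (−135 + x)/7 and substitute into the circle:
50x² − 550x + 900 = 0  ⟹  x² − 11x + 18 = 0
x = 9 or x = 2, giving (9, −18) and (2, −19).
|(9, −18) − (2, −19)| = √((7)² + (1)²) = 5√2.

5√2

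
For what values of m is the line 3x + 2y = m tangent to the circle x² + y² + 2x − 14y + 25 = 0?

m = 11 ± 5√13

Tangency holds when the distance from the centre (−1, 7) to the line equals the radius 5:
|3·(−1) + 2·7 − m| / √13 = 5
|m − (11)| = 5√13.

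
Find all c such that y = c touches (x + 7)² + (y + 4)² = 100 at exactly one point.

c = −14 or c = 6

For a tangent, require d(centre, line) = r = 10.
|0·(−7) + 1·(−4) − c| / √1 = 10
|c − (−4)| = 10, so c = 6 or c = −14.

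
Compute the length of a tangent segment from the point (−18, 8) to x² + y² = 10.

3√42

Centre (0, 0), r² = 10. |PO|² = (−18)² + (8)² = 388.
The tangent meets the radius at right angles, so tangent² = |PO|² − r² = 388 − 10 = 378.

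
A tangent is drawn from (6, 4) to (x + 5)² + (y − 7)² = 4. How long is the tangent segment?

3√14

Centre (−5, 7), r² = 4. |PO|² = (11)² + (−3)² = 130.
The tangent meets the radius at right angles, so tangent² = |PO|² − r² = 130 − 4 = 126.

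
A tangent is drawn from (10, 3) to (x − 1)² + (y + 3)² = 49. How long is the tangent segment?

The centre is (1, −3) and r = 7. The square of the distance from P to the centre is 81 + 36 = 117.
By the tangent–radius right angle, tangent length = √(|PO|² − r²) = √68 = 2√17.

2√17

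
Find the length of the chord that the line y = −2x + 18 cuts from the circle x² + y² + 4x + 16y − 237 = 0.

Express y = −2x + 18 and substitute into the circle:
5x² − 100x + 375 = 0  ⟹  x² − 20x + 75 = 0
x = 15 or x = 5, giving (15, −12) and (5, 8).
Chord length = distance between (15, −12) and (5, 8) = √500 = 10√5.

10√5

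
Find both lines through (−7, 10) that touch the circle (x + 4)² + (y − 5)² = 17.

A line y − (10) = m(x − (−7)) is tangent when its distance from (−4, 5) is √17:
[m·(3) − (−5)]² = 17(m² + 1)
4m² − 15m − 4 = 0, so m = −1/4 or m = 4.
With m = −1/4: x + 4y = 33. With m = 4: 4x − y = −38.

x + 4y = 33 and 4x − y = −38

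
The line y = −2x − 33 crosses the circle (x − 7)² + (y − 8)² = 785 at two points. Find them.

(−21, 9) and (−9, −15)

Express y = −2x − 33 and substitute into the circle:
5x² + 150x + 945 = 0  ⟹  x² + 30x + 189 = 0
x = −9 or x = −21, giving (−9, −15) and (−21, 9).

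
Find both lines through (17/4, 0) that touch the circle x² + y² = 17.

Write the tangent as mx − y + (0 − m·(17/4)) = 0 and set its distance from the centre to √17:
[m·(−17/4) − (0)]² = 17(m² + 1)
m² − 16 = 0, so m = 4 or m = −4.
With m = 4: 4x − y = 17. With m = −4: 4x + y = 17.

4x − y = 17 and 4x + y = 17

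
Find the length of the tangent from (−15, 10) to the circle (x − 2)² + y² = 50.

√339

The centre is (2, 0) and r = 5√2. The square of the distance from P to the centre is 289 + 100 = 389.
Power of the point: PT² = |PO|² − r² = 339, so PT = √339.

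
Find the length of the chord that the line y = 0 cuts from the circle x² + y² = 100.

Express y = 0 and substitute into the circle:
x² − 100 = 0
x = 10 or x = −10, giving (10, 0) and (−10, 0).
Chord length = distance between (10, 0) and (−10, 0) = √400 = 20.

20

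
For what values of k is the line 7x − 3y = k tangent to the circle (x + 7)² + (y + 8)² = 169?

For a tangent, require d(centre, line) = r = 13.
|7·(−7) − 3·(−8) − k| / √58 = 13
|k − (−25)| = 13√58.

k = −25 ± 13√58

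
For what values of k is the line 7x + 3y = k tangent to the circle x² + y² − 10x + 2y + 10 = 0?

k = 32 ± 4√58

Tangency holds when the distance from the centre (5, −1) to the line equals the radius 4:
|7·5 + 3·(−1) − k| / √58 = 4
|k − (32)| = 4√58.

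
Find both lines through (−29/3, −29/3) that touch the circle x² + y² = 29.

2x − 5y = 29 and 5x − 2y = −29

A line y − (−29/3) = m(x − (−29/3)) is tangent when its distance from (0, 0) is √29:
(29/3m − (29/3))² = 29(m² + 1)
10m² − 29m + 10 = 0, so m = 2/5 or m = 5/2.
Through (−29/3, −29/3) these give 2x − 5y = 29 and 5x − 2y = −29.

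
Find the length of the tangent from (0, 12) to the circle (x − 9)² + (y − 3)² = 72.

3√10

With centre O = (9, 3), |OP|² = 162 and r² = 72.
By the tangent–radius right angle, tangent length = √(|PO|² − r²) = √90 = 3√10.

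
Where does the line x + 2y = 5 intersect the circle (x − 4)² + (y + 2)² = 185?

Substitute y = (5 − x)/2:
5x² − 50x − 595 = 0  ⟹  x² − 10x − 119 = 0
x = 17 or x = −7, giving (17, −6) and (−7, 6).

(−7, 6) and (17, −6)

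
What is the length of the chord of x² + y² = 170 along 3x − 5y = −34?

From the line, y = (34 + 3x)/5. Substituting:
34x² + 204x − 3094 = 0  ⟹  x² + 6x − 91 = 0
x = 7 or x = −13, giving (7, 11) and (−13, −1).
|(7, 11) − (−13, −1)| = √((20)² + (12)²) = 4√34.

4√34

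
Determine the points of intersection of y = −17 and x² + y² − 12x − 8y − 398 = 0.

(3, −17) and (9, −17)

Substitute y = −17:
x² − 12x + 27 = 0
x = 9 or x = 3, giving (9, −17) and (3, −17).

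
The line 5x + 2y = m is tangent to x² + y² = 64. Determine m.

m = ±8√29

Tangency holds when the distance from the centre (0, 0) to the line equals the radius 8:
|5·0 + 2·0 − m| / √29 = 8
|m| = 8√29.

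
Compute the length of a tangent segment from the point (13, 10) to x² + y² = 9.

With centre O = (0, 0), |OP|² = 269 and r² = 9.
Power of the point: PT² = |PO|² − r² = 260, so PT = 2√65.

2√65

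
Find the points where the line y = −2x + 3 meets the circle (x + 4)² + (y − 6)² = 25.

From the line, y = −2x + 3. Substituting:
5x² + 20x = 0  ⟹  x² + 4x = 0
x = 0 or x = −4, giving (0, 3) and (−4, 11).

(−4, 11) and (0, 3)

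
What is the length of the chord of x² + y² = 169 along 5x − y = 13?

From the line, y = 5x − 13. Substituting:
26x² − 130x = 0  ⟹  x² − 5x = 0
x = 5 or x = 0, giving (5, 12) and (0, −13).
|(5, 12) − (0, −13)| = √((5)² + (25)²) = 5√26.

5√26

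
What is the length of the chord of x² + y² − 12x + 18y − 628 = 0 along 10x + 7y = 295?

2√149

From the line, y = (295 − 10x)/7. Substituting:
149x² − 7748x + 93423 = 0  ⟹  x² − 52x + 627 = 0
x = 33 or x = 19, giving (33, −5) and (19, 15).
|(33, −5) − (19, 15)| = √((14)² + (−20)²) = 2√149.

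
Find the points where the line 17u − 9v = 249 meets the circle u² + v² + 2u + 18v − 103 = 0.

(3, −22) and (12, −5)

Express v = (−249 + 17u)/9 and substitute into the circle:
370u² − 5550u + 13320 = 0  ⟹  u² − 15u + 36 = 0
u = 12 or u = 3, giving (12, −5) and (3, −22).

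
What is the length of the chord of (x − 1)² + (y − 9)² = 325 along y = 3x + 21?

Express y = 3x + 21 and substitute into the circle:
10x² + 70x − 180 = 0  ⟹  x² + 7x − 18 = 0
x = 2 or x = −9, giving (2, 27) and (−9, −6).
Chord length = distance between (2, 27) and (−9, −6) = √1210 = 11√10.

11√10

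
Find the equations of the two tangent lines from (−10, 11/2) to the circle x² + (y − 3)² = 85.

9x + 2y = −79 and 7x − 6y = −103

A line y − (11/2) = m(x − (−10)) is tangent when its distance from (0, 3) is √85:
(10m − (−5/2))² = 85(m² + 1)
12m² + 40m − 63 = 0, so m = −9/2 or m = 7/6.
With m = −9/2: 9x + 2y = −79. With m = 7/6: 7x − 6y = −103.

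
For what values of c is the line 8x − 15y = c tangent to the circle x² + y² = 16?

c = −68 or c = 68

Tangency holds when the distance from the centre (0, 0) to the line equals the radius 4:
|8·0 − 15·0 − c| / √289 = 4
|c| = 4·17, so c = 68 or c = −68.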